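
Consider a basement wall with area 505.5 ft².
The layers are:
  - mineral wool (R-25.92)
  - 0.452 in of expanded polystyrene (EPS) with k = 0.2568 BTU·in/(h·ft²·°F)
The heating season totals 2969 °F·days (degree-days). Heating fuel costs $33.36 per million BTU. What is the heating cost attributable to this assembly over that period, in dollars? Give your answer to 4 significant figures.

0.452/0.2568 = 1.7601
R_total = 25.92 + 1.7601 = 27.68 ft²·°F·h/BTU
E = A × HDD × 24 / R = 505.5 × 2969 × 24 / 27.68 = 1301300 BTU
Cost = 1301300/10⁶ × 33.36 = $43.411

43.41 dollars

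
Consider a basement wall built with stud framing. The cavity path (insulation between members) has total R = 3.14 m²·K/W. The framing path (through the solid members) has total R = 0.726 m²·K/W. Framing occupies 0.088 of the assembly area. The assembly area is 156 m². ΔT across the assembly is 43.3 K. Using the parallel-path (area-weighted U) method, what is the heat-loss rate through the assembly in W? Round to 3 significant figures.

2780 W

U_eff = 0.912/3.14 + 0.088/0.726 = 0.2904 + 0.1212 = 0.4117
R_eff = 1/U_eff = 2.429 m²·K/W
Q = 156 × 43.3 / 2.429 = 2781 W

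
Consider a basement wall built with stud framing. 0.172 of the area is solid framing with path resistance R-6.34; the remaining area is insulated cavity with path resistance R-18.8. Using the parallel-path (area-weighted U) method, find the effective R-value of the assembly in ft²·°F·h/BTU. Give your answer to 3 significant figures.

U_eff = 0.828/18.8 + 0.172/6.34 = 0.04404 + 0.02713 = 0.07117
R_eff = 1/U_eff = 14.05 ft²·°F·h/BTU

14.1 ft²·°F·h/BTU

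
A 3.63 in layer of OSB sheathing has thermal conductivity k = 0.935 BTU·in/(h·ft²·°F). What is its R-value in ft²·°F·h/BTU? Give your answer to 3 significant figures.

3.88 ft²·°F·h/BTU

R = L/k = 3.63/0.935 = 3.882 ft²·°F·h/BTU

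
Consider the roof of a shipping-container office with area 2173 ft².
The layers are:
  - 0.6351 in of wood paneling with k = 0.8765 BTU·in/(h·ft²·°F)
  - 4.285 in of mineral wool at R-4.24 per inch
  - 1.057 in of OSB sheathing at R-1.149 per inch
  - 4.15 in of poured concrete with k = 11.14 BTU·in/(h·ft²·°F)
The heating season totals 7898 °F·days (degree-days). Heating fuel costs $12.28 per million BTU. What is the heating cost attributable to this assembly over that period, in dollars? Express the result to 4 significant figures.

247.0 dollars

0.6351/0.8765 = 0.72459
4.285 × 4.24 = 18.168
1.057 × 1.149 = 1.2145
4.15/11.14 = 0.37253
R_total = 0.72459 + 18.168 + 1.2145 + 0.37253 = 20.48 ft²·°F·h/BTU
E = A × HDD × 24 / R = 2173 × 7898 × 24 / 20.48 = 20112000 BTU
Cost = 20112000/10⁶ × 12.28 = $246.98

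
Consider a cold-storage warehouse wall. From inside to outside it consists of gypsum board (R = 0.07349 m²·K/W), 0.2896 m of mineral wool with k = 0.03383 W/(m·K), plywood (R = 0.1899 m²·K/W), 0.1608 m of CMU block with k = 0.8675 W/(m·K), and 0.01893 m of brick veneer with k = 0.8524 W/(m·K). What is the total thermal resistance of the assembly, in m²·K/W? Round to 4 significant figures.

9.031 m²·K/W

0.2896/0.03383 = 8.5604
0.1608/0.8675 = 0.18536
0.01893/0.8524 = 0.022208
R_total = 0.07349 + 8.5604 + 0.1899 + 0.18536 + 0.022208 = 9.0314 m²·K/W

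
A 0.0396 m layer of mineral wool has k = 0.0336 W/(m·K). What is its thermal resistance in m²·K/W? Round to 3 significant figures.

R = L/k = 0.0396/0.0336 = 1.179 m²·K/W

1.18 m²·K/W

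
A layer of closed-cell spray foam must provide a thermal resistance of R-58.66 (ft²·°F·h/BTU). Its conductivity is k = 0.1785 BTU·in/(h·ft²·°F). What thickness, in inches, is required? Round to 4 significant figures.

L = R × k = 58.66 × 0.1785 = 10.471 in

10.47 in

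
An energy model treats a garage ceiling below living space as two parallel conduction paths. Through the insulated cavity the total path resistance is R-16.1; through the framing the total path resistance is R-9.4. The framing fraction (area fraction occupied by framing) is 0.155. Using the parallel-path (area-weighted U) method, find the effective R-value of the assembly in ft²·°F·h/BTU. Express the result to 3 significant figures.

U_eff = 0.845/16.1 + 0.155/9.4 = 0.05248 + 0.01649 = 0.06897
R_eff = 1/U_eff = 14.5 ft²·°F·h/BTU

14.5 ft²·°F·h/BTU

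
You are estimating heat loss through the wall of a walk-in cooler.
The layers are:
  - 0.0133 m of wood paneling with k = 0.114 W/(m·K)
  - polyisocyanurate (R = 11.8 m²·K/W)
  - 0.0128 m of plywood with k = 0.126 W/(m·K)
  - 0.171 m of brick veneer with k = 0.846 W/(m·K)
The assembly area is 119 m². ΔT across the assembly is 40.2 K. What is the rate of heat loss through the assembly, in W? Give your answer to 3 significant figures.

391 W

0.0133/0.114 = 0.1167
0.0128/0.126 = 0.1016
0.171/0.846 = 0.2021
R_total = 0.1167 + 11.8 + 0.1016 + 0.2021 = 12.22 m²·K/W
Q = A·ΔT/R = 119 × 40.2 / 12.22 = 391.5 W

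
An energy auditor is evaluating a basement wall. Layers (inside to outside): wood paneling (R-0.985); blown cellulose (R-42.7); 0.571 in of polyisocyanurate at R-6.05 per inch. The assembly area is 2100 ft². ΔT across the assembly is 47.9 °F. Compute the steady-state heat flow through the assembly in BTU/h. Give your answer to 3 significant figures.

0.571 × 6.05 = 3.455
R_total = 0.985 + 42.7 + 3.455 = 47.14 ft²·°F·h/BTU
Q = A·ΔT/R = 2100 × 47.9 / 47.14 = 2134 BTU/h

2130 BTU/h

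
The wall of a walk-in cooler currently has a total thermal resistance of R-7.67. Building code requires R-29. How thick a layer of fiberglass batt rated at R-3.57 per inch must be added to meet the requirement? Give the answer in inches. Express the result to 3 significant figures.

5.97 in

ΔR = 29 − 7.67 = 21.33 ft²·°F·h/BTU
L = ΔR / (R/in) = 21.33/3.57 = 5.975 in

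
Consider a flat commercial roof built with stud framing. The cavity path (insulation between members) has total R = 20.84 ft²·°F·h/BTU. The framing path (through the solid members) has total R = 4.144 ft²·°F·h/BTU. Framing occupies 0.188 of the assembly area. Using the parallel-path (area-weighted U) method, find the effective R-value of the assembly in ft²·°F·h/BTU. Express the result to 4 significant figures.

U_eff = 0.812/20.84 + 0.188/4.144 = 0.038964 + 0.045367 = 0.08433
R_eff = 1/U_eff = 11.858 ft²·°F·h/BTU

11.86 ft²·°F·h/BTU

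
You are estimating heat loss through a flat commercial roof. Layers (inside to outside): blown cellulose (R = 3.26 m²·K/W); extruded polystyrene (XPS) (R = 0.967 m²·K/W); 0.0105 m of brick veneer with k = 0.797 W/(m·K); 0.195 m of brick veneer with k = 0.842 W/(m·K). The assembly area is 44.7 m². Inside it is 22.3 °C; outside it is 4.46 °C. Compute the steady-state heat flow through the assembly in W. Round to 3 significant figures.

178 W

0.0105/0.797 = 0.01317
0.195/0.842 = 0.2316
R_total = 3.26 + 0.967 + 0.01317 + 0.2316 = 4.472 m²·K/W
Q = A·ΔT/R = 44.7 × (22.3 − 4.46) / 4.472 = 178.3 W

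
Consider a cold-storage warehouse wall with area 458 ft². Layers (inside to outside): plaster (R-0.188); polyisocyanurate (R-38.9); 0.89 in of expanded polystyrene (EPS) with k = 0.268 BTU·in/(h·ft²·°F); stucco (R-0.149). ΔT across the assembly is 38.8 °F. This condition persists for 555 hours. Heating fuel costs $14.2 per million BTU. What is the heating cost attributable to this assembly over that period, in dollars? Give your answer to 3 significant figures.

3.29 dollars

0.89/0.268 = 3.321
R_total = 0.188 + 38.9 + 3.321 + 0.149 = 42.56 ft²·°F·h/BTU
Q = 458 × 38.8 / 42.56 = 417.6 BTU/h
E = 417.6 × 555 = 231700 BTU
Cost = 231700/10⁶ × 14.2 = $3.291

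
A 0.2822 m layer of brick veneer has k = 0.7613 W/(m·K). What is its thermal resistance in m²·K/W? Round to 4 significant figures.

0.3707 m²·K/W

R = L/k = 0.2822/0.7613 = 0.37068 m²·K/W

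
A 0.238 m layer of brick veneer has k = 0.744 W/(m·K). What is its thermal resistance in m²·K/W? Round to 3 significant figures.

R = L/k = 0.238/0.744 = 0.3199 m²·K/W

0.320 m²·K/W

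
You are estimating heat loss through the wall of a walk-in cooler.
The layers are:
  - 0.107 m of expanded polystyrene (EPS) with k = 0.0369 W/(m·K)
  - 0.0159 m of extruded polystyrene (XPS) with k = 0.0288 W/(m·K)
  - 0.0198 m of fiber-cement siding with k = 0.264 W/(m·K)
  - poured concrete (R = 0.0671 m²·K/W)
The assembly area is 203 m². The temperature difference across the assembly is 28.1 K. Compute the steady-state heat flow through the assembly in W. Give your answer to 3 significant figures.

0.107/0.0369 = 2.9
0.0159/0.0288 = 0.5521
0.0198/0.264 = 0.075
R_total = 2.9 + 0.5521 + 0.075 + 0.0671 = 3.594 m²·K/W
Q = A·ΔT/R = 203 × 28.1 / 3.594 = 1587 W

1590 W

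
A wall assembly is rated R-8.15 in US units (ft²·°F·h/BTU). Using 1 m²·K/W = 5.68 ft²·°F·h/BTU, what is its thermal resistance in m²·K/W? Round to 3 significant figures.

1.43 m²·K/W

R_SI = 8.15/5.68 = 1.435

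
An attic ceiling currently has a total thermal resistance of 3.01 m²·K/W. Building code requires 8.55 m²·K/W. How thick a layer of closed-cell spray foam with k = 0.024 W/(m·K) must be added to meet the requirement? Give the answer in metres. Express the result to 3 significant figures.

0.133 m

ΔR = 8.55 − 3.01 = 5.54 m²·K/W
L = ΔR × k = 5.54 × 0.024 = 0.133 m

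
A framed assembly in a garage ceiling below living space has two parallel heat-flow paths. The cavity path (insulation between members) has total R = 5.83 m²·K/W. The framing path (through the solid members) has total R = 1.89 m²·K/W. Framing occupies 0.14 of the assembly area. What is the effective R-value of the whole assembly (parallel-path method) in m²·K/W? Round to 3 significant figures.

U_eff = 0.86/5.83 + 0.14/1.89 = 0.1475 + 0.07407 = 0.2216
R_eff = 1/U_eff = 4.513 m²·K/W

4.51 m²·K/W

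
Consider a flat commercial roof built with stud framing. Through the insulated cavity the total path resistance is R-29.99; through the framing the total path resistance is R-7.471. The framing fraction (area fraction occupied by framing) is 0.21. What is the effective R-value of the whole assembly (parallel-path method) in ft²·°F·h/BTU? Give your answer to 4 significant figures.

18.37 ft²·°F·h/BTU

U_eff = 0.79/29.99 + 0.21/7.471 = 0.026342 + 0.028109 = 0.054451
R_eff = 1/U_eff = 18.365 ft²·°F·h/BTU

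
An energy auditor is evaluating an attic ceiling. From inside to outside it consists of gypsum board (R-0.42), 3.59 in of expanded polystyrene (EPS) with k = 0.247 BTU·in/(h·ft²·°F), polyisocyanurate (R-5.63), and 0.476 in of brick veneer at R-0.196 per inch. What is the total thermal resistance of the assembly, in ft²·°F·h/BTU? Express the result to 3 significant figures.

20.7 ft²·°F·h/BTU

3.59/0.247 = 14.53
0.476 × 0.196 = 0.0933
R_total = 0.42 + 14.53 + 5.63 + 0.0933 = 20.68 ft²·°F·h/BTU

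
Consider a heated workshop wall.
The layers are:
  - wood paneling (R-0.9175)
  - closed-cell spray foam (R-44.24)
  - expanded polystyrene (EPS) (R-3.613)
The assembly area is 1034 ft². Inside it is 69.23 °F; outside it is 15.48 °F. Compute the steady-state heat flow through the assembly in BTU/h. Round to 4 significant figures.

1140 BTU/h

R_total = 0.9175 + 44.24 + 3.613 = 48.77 ft²·°F·h/BTU
Q = A·ΔT/R = 1034 × (69.23 − 15.48) / 48.77 = 1139.6 BTU/h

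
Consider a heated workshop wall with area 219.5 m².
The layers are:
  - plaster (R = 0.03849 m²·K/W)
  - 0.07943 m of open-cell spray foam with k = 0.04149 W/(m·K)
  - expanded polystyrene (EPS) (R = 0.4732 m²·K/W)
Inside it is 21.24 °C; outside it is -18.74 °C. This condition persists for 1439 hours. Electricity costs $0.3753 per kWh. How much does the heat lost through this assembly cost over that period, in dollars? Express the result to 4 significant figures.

0.07943/0.04149 = 1.9144
R_total = 0.03849 + 1.9144 + 0.4732 = 2.4261 m²·K/W
Q = 219.5 × (21.24 − (-18.74)) / 2.4261 = 3617.1 W
E = 3617.1 W × 1439 h / 1000 = 5205 kWh
Cost = 5205 × 0.3753 = $1953.5

1953 dollars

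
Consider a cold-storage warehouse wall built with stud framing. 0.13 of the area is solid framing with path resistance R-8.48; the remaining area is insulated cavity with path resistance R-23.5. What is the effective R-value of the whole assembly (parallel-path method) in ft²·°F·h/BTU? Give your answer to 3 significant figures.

U_eff = 0.87/23.5 + 0.13/8.48 = 0.03702 + 0.01533 = 0.05235
R_eff = 1/U_eff = 19.1 ft²·°F·h/BTU

19.1 ft²·°F·h/BTU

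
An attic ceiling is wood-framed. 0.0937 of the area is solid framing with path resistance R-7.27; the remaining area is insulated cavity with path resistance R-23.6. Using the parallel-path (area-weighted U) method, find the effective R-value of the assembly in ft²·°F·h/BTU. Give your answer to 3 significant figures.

U_eff = 0.9063/23.6 + 0.0937/7.27 = 0.0384 + 0.01289 = 0.05129
R_eff = 1/U_eff = 19.5 ft²·°F·h/BTU

19.5 ft²·°F·h/BTU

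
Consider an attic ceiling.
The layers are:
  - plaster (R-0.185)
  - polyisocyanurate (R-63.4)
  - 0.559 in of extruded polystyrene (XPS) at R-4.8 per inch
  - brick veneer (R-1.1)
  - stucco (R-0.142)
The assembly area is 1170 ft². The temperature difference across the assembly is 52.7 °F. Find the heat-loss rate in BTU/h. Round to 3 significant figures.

0.559 × 4.8 = 2.683
R_total = 0.185 + 63.4 + 2.683 + 1.1 + 0.142 = 67.51 ft²·°F·h/BTU
Q = A·ΔT/R = 1170 × 52.7 / 67.51 = 913.3 BTU/h

913 BTU/h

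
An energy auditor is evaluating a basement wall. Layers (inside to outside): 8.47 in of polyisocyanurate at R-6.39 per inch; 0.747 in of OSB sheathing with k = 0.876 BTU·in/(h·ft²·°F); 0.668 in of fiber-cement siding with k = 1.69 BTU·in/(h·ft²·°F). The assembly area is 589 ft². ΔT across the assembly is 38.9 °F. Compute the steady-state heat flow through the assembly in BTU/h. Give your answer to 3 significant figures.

414 BTU/h

8.47 × 6.39 = 54.12
0.747/0.876 = 0.8527
0.668/1.69 = 0.3953
R_total = 54.12 + 0.8527 + 0.3953 = 55.37 ft²·°F·h/BTU
Q = A·ΔT/R = 589 × 38.9 / 55.37 = 413.8 BTU/h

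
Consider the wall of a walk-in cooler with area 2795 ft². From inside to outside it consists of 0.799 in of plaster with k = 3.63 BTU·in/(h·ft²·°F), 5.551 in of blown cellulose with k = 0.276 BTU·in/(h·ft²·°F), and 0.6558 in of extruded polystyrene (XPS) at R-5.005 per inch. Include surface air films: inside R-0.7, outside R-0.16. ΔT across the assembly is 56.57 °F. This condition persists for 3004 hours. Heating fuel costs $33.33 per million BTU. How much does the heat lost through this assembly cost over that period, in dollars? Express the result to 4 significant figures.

0.799/3.63 = 0.22011
5.551/0.276 = 20.112
0.6558 × 5.005 = 3.2823
R_total = 0.7 + 0.22011 + 20.112 + 3.2823 + 0.16 = 24.475 ft²·°F·h/BTU
Q = 2795 × 56.57 / 24.475 = 6460.3 BTU/h
E = 6460.3 × 3004 = 19407000 BTU
Cost = 19407000/10⁶ × 33.33 = $646.82

646.8 dollars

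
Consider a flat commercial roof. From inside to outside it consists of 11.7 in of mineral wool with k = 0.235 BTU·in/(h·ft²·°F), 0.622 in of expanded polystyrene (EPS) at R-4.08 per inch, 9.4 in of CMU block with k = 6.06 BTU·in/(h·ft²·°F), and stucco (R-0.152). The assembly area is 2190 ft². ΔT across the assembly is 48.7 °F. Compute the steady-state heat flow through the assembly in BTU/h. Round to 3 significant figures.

1970 BTU/h

11.7/0.235 = 49.79
0.622 × 4.08 = 2.538
9.4/6.06 = 1.551
R_total = 49.79 + 2.538 + 1.551 + 0.152 = 54.03 ft²·°F·h/BTU
Q = A·ΔT/R = 2190 × 48.7 / 54.03 = 1974 BTU/h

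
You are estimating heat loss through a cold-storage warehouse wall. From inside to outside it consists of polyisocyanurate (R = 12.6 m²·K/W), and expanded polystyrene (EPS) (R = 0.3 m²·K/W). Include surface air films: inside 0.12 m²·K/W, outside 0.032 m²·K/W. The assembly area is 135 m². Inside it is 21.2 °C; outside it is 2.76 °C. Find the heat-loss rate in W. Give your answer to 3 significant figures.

191 W

R_total = 0.12 + 12.6 + 0.3 + 0.032 = 13.05 m²·K/W
Q = A·ΔT/R = 135 × (21.2 − 2.76) / 13.05 = 190.7 W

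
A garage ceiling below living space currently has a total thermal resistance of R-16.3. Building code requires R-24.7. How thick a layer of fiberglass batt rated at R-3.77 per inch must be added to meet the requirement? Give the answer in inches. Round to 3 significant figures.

2.23 in

ΔR = 24.7 − 16.3 = 8.4 ft²·°F·h/BTU
L = ΔR / (R/in) = 8.4/3.77 = 2.228 in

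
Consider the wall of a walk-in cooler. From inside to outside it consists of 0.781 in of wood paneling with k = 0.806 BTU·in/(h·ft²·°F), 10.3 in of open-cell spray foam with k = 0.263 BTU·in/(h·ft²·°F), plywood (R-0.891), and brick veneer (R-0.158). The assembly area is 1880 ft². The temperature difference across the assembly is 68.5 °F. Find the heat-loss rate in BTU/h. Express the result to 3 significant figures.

0.781/0.806 = 0.969
10.3/0.263 = 39.16
R_total = 0.969 + 39.16 + 0.891 + 0.158 = 41.18 ft²·°F·h/BTU
Q = A·ΔT/R = 1880 × 68.5 / 41.18 = 3127 BTU/h

3130 BTU/h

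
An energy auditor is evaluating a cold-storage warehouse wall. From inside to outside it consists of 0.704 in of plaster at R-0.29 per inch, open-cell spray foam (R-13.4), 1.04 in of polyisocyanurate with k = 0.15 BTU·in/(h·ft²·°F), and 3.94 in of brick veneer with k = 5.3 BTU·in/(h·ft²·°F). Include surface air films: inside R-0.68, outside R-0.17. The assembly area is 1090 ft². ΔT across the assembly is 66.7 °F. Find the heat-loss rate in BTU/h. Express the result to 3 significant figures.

3290 BTU/h

0.704 × 0.29 = 0.2042
1.04/0.15 = 6.933
3.94/5.3 = 0.7434
R_total = 0.68 + 0.2042 + 13.4 + 6.933 + 0.7434 + 0.17 = 22.13 ft²·°F·h/BTU
Q = A·ΔT/R = 1090 × 66.7 / 22.13 = 3285 BTU/h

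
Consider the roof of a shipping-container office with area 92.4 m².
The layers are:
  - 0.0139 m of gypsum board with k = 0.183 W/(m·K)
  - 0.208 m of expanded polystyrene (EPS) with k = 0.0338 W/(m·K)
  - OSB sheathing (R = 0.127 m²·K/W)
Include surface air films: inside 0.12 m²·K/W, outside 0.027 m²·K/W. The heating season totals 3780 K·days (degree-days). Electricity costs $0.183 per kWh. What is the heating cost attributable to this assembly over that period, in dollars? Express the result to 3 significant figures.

0.0139/0.183 = 0.07596
0.208/0.0338 = 6.154
R_total = 0.12 + 0.07596 + 6.154 + 0.127 + 0.027 = 6.504 m²·K/W
E = A × HDD × 24 / R / 1000 = 92.4 × 3780 × 24 / 6.504 / 1000 = 1289 kWh
Cost = 1289 × 0.183 = $235.9

236 dollars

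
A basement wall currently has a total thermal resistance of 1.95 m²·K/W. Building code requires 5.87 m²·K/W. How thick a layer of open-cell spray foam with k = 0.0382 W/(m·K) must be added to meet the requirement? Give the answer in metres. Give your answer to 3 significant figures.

0.150 m

ΔR = 5.87 − 1.95 = 3.92 m²·K/W
L = ΔR × k = 3.92 × 0.0382 = 0.1497 m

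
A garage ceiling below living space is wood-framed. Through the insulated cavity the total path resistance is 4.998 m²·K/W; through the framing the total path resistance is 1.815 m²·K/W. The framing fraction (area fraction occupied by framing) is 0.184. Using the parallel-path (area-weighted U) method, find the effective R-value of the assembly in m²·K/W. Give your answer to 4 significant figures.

U_eff = 0.816/4.998 + 0.184/1.815 = 0.16327 + 0.10138 = 0.26464
R_eff = 1/U_eff = 3.7787 m²·K/W

3.779 m²·K/W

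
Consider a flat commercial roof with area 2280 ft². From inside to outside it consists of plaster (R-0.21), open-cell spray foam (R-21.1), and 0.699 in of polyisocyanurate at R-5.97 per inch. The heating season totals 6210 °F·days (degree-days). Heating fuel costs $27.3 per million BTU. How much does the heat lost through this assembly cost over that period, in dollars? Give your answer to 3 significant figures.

0.699 × 5.97 = 4.173
R_total = 0.21 + 21.1 + 4.173 = 25.48 ft²·°F·h/BTU
E = A × HDD × 24 / R = 2280 × 6210 × 24 / 25.48 = 13330000 BTU
Cost = 13330000/10⁶ × 27.3 = $364

364 dollars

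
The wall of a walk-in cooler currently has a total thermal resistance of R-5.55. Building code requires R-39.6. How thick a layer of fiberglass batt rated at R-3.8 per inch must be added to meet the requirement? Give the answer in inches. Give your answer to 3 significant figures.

ΔR = 39.6 − 5.55 = 34.05 ft²·°F·h/BTU
L = ΔR / (R/in) = 34.05/3.8 = 8.961 in

8.96 in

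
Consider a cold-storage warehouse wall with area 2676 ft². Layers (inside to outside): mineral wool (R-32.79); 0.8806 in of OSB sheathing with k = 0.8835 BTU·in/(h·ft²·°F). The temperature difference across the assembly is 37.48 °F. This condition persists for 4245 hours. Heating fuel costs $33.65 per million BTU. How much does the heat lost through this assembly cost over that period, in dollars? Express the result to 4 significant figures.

0.8806/0.8835 = 0.99672
R_total = 32.79 + 0.99672 = 33.787 ft²·°F·h/BTU
Q = 2676 × 37.48 / 33.787 = 2968.5 BTU/h
E = 2968.5 × 4245 = 12601000 BTU
Cost = 12601000/10⁶ × 33.65 = $424.04

424.0 dollars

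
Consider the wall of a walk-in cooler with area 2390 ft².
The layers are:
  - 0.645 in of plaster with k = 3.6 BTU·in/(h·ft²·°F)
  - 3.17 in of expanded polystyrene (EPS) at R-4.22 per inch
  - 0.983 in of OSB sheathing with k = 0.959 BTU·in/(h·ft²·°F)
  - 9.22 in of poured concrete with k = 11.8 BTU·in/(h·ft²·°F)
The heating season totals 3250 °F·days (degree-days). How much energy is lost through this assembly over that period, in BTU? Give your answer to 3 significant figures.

0.645/3.6 = 0.1792
3.17 × 4.22 = 13.38
0.983/0.959 = 1.025
9.22/11.8 = 0.7814
R_total = 0.1792 + 13.38 + 1.025 + 0.7814 = 15.36 ft²·°F·h/BTU
E = A × HDD × 24 / R = 2390 × 3250 × 24 / 15.36 = 12130000 BTU

12100000 BTU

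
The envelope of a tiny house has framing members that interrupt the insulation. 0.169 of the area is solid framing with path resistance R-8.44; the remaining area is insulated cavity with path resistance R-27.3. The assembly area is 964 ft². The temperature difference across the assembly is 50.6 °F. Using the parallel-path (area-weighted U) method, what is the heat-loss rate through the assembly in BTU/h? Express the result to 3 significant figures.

U_eff = 0.831/27.3 + 0.169/8.44 = 0.03044 + 0.02002 = 0.05046
R_eff = 1/U_eff = 19.82 ft²·°F·h/BTU
Q = 964 × 50.6 / 19.82 = 2462 BTU/h

2460 BTU/h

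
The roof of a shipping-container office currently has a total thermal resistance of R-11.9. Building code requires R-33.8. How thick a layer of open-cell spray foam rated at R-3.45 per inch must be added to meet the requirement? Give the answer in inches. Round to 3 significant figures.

6.35 in

ΔR = 33.8 − 11.9 = 21.9 ft²·°F·h/BTU
L = ΔR / (R/in) = 21.9/3.45 = 6.348 in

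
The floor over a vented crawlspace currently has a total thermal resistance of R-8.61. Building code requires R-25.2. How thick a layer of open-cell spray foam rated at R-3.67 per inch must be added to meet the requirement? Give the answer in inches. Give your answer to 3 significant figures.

ΔR = 25.2 − 8.61 = 16.59 ft²·°F·h/BTU
L = ΔR / (R/in) = 16.59/3.67 = 4.52 in

4.52 in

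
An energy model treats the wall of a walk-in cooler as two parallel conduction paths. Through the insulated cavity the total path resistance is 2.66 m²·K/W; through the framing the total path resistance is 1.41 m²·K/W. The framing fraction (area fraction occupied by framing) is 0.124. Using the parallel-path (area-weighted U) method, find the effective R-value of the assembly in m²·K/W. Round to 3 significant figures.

U_eff = 0.876/2.66 + 0.124/1.41 = 0.3293 + 0.08794 = 0.4173
R_eff = 1/U_eff = 2.397 m²·K/W

2.40 m²·K/W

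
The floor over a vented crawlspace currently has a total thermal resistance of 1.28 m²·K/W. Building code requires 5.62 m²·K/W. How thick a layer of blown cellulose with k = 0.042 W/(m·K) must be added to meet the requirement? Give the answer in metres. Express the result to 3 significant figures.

ΔR = 5.62 − 1.28 = 4.34 m²·K/W
L = ΔR × k = 4.34 × 0.042 = 0.1823 m

0.182 m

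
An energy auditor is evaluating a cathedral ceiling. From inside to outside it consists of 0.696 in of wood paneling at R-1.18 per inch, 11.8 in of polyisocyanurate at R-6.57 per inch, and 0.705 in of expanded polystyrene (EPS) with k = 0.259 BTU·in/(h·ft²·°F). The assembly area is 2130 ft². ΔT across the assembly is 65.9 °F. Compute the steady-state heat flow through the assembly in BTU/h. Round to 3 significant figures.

1730 BTU/h

0.696 × 1.18 = 0.8213
11.8 × 6.57 = 77.53
0.705/0.259 = 2.722
R_total = 0.8213 + 77.53 + 2.722 = 81.07 ft²·°F·h/BTU
Q = A·ΔT/R = 2130 × 65.9 / 81.07 = 1731 BTU/h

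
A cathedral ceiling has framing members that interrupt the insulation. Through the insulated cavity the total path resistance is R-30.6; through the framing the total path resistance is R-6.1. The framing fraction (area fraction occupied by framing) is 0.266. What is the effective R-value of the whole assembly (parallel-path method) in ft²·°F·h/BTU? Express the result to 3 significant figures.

14.8 ft²·°F·h/BTU

U_eff = 0.734/30.6 + 0.266/6.1 = 0.02399 + 0.04361 = 0.06759
R_eff = 1/U_eff = 14.79 ft²·°F·h/BTU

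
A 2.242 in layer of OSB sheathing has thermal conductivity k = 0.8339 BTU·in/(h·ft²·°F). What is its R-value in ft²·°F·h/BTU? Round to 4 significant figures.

R = L/k = 2.242/0.8339 = 2.6886 ft²·°F·h/BTU

2.689 ft²·°F·h/BTU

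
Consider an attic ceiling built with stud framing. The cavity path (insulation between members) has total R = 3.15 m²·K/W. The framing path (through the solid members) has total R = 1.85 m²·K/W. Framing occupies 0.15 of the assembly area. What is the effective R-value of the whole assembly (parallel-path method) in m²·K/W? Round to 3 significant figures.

2.85 m²·K/W

U_eff = 0.85/3.15 + 0.15/1.85 = 0.2698 + 0.08108 = 0.3509
R_eff = 1/U_eff = 2.85 m²·K/W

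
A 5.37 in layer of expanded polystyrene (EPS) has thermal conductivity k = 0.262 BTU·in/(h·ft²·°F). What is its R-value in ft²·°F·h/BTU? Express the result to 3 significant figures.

20.5 ft²·°F·h/BTU

R = L/k = 5.37/0.262 = 20.5 ft²·°F·h/BTU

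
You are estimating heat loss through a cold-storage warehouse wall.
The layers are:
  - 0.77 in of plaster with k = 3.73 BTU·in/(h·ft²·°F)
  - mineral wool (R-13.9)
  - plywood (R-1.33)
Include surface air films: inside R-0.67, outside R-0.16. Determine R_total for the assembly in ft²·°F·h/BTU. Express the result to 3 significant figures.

16.3 ft²·°F·h/BTU

0.77/3.73 = 0.2064
R_total = 0.67 + 0.2064 + 13.9 + 1.33 + 0.16 = 16.27 ft²·°F·h/BTU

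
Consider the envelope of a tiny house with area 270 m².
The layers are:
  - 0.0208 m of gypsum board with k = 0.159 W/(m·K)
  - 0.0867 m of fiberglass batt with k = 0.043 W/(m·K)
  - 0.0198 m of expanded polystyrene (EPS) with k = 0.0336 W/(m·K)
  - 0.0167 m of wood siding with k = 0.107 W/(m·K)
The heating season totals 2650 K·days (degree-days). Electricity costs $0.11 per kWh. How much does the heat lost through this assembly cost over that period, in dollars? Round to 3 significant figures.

0.0208/0.159 = 0.1308
0.0867/0.043 = 2.016
0.0198/0.0336 = 0.5893
0.0167/0.107 = 0.1561
R_total = 0.1308 + 2.016 + 0.5893 + 0.1561 = 2.892 m²·K/W
E = A × HDD × 24 / R / 1000 = 270 × 2650 × 24 / 2.892 / 1000 = 5937 kWh
Cost = 5937 × 0.11 = $653.1

653 dollars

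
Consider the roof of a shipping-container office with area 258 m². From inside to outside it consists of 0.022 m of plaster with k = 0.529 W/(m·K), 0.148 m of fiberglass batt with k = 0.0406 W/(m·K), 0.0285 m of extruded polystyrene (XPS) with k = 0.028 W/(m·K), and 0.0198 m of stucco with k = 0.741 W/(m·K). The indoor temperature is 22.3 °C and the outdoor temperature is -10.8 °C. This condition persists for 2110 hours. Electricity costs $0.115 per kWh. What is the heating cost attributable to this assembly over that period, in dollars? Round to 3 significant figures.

438 dollars

0.022/0.529 = 0.04159
0.148/0.0406 = 3.645
0.0285/0.028 = 1.018
0.0198/0.741 = 0.02672
R_total = 0.04159 + 3.645 + 1.018 + 0.02672 = 4.731 m²·K/W
Q = 258 × (22.3 − (-10.8)) / 4.731 = 1805 W
E = 1805 W × 2110 h / 1000 = 3808 kWh
Cost = 3808 × 0.115 = $438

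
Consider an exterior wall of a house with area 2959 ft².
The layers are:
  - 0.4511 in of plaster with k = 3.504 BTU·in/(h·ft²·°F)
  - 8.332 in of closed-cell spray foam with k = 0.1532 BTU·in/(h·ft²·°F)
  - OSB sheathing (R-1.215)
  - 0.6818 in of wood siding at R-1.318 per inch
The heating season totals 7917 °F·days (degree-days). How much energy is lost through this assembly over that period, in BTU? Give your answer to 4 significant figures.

9928000 BTU

0.4511/3.504 = 0.12874
8.332/0.1532 = 54.386
0.6818 × 1.318 = 0.89861
R_total = 0.12874 + 54.386 + 1.215 + 0.89861 = 56.629 ft²·°F·h/BTU
E = A × HDD × 24 / R = 2959 × 7917 × 24 / 56.629 = 9928400 BTU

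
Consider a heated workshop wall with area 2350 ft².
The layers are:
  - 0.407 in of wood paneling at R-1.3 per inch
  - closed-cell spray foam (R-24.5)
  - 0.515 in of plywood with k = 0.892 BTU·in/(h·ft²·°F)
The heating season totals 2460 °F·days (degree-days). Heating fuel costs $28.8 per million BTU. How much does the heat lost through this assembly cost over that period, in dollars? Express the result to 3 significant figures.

156 dollars

0.407 × 1.3 = 0.5291
0.515/0.892 = 0.5774
R_total = 0.5291 + 24.5 + 0.5774 = 25.61 ft²·°F·h/BTU
E = A × HDD × 24 / R = 2350 × 2460 × 24 / 25.61 = 5418000 BTU
Cost = 5418000/10⁶ × 28.8 = $156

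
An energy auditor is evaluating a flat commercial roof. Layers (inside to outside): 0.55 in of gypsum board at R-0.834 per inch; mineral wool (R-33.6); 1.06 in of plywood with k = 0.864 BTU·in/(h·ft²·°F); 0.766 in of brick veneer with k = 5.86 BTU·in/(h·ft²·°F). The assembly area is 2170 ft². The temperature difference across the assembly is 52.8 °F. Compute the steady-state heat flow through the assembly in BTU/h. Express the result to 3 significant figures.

3240 BTU/h

0.55 × 0.834 = 0.4587
1.06/0.864 = 1.227
0.766/5.86 = 0.1307
R_total = 0.4587 + 33.6 + 1.227 + 0.1307 = 35.42 ft²·°F·h/BTU
Q = A·ΔT/R = 2170 × 52.8 / 35.42 = 3235 BTU/h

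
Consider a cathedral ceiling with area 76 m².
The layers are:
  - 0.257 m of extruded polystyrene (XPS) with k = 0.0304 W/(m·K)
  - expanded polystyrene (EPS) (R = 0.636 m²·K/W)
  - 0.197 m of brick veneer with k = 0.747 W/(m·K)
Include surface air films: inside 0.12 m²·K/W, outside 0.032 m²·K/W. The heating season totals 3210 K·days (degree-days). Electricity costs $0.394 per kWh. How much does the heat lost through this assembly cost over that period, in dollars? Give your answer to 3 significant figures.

0.257/0.0304 = 8.454
0.197/0.747 = 0.2637
R_total = 0.12 + 8.454 + 0.636 + 0.2637 + 0.032 = 9.506 m²·K/W
E = A × HDD × 24 / R / 1000 = 76 × 3210 × 24 / 9.506 / 1000 = 616 kWh
Cost = 616 × 0.394 = $242.7

243 dollars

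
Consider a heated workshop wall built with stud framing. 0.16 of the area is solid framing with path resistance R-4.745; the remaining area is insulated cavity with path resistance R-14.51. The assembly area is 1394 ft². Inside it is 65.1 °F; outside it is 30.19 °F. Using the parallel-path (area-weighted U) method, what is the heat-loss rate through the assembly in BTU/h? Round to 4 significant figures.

U_eff = 0.84/14.51 + 0.16/4.745 = 0.057891 + 0.03372 = 0.091611
R_eff = 1/U_eff = 10.916 ft²·°F·h/BTU
Q = 1394 × (65.1 − 30.19) / 10.916 = 4458.2 BTU/h

4458 BTU/h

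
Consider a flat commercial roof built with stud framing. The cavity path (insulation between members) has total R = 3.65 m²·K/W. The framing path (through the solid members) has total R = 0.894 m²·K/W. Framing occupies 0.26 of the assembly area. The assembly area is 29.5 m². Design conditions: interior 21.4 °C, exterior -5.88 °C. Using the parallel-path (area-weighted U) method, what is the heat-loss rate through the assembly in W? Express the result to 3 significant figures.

U_eff = 0.74/3.65 + 0.26/0.894 = 0.2027 + 0.2908 = 0.4936
R_eff = 1/U_eff = 2.026 m²·K/W
Q = 29.5 × (21.4 − (-5.88)) / 2.026 = 397.2 W

397 W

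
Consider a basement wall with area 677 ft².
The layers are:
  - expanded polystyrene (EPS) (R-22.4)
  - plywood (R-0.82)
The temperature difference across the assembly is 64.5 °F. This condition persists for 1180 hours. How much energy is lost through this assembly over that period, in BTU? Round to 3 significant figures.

2220000 BTU

R_total = 22.4 + 0.82 = 23.22 ft²·°F·h/BTU
Q = 677 × 64.5 / 23.22 = 1881 BTU/h
E = 1881 × 1180 = 2219000 BTU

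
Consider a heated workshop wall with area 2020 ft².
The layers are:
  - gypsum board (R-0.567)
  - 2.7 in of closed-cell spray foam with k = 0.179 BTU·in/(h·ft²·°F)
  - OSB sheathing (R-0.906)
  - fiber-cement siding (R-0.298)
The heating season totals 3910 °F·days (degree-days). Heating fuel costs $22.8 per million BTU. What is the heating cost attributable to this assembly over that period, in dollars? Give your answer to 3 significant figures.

2.7/0.179 = 15.08
R_total = 0.567 + 15.08 + 0.906 + 0.298 = 16.85 ft²·°F·h/BTU
E = A × HDD × 24 / R = 2020 × 3910 × 24 / 16.85 = 11250000 BTU
Cost = 11250000/10⁶ × 22.8 = $256.4

256 dollars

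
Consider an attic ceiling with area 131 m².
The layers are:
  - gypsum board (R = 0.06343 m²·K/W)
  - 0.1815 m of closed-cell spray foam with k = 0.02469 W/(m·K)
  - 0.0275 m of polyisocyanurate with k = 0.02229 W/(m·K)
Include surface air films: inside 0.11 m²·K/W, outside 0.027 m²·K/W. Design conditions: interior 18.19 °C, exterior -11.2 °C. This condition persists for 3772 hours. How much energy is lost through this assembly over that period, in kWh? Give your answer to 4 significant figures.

1653 kWh

0.1815/0.02469 = 7.3512
0.0275/0.02229 = 1.2337
R_total = 0.11 + 0.06343 + 7.3512 + 1.2337 + 0.027 = 8.7853 m²·K/W
Q = 131 × (18.19 − (-11.2)) / 8.7853 = 438.24 W
E = 438.24 W × 3772 h / 1000 = 1653 kWh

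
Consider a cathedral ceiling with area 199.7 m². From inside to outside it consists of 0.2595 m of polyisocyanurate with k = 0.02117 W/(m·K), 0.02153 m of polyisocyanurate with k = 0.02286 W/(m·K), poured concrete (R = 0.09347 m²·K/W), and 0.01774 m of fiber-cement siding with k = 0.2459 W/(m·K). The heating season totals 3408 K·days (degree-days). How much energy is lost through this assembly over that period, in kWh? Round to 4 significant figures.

1222 kWh

0.2595/0.02117 = 12.258
0.02153/0.02286 = 0.94182
0.01774/0.2459 = 0.072143
R_total = 12.258 + 0.94182 + 0.09347 + 0.072143 = 13.365 m²·K/W
E = A × HDD × 24 / R / 1000 = 199.7 × 3408 × 24 / 13.365 / 1000 = 1222.1 kWh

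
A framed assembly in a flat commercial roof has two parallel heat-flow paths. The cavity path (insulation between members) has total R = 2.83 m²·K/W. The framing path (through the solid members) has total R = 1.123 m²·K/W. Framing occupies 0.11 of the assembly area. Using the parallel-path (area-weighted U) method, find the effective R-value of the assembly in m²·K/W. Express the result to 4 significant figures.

2.425 m²·K/W

U_eff = 0.89/2.83 + 0.11/1.123 = 0.31449 + 0.097952 = 0.41244
R_eff = 1/U_eff = 2.4246 m²·K/W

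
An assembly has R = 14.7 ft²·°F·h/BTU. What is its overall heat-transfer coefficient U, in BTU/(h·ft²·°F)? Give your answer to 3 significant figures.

U = 1/R = 1/14.7 = 0.06803

0.0680 BTU/(h·ft²·°F)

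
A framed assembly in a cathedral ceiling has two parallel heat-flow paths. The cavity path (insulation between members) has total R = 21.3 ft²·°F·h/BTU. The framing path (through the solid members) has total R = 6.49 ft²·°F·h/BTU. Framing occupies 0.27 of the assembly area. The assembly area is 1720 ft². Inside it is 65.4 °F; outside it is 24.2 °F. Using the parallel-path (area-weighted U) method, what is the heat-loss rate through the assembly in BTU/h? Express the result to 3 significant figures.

U_eff = 0.73/21.3 + 0.27/6.49 = 0.03427 + 0.0416 = 0.07587
R_eff = 1/U_eff = 13.18 ft²·°F·h/BTU
Q = 1720 × (65.4 − 24.2) / 13.18 = 5377 BTU/h

5380 BTU/h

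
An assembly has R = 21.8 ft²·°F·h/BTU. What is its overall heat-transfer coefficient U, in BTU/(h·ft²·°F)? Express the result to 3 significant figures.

0.0459 BTU/(h·ft²·°F)

U = 1/R = 1/21.8 = 0.04587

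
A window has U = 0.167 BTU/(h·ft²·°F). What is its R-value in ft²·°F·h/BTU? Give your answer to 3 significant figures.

5.99 ft²·°F·h/BTU

R = 1/U = 1/0.167 = 5.988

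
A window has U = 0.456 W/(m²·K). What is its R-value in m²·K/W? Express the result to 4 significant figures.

R = 1/U = 1/0.456 = 2.193

2.193 m²·K/W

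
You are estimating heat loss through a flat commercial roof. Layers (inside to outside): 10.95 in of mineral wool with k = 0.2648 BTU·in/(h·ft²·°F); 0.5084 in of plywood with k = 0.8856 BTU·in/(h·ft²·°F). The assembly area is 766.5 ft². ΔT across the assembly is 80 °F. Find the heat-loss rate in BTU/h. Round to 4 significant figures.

1463 BTU/h

10.95/0.2648 = 41.352
0.5084/0.8856 = 0.57407
R_total = 41.352 + 0.57407 = 41.926 ft²·°F·h/BTU
Q = A·ΔT/R = 766.5 × 80 / 41.926 = 1462.6 BTU/h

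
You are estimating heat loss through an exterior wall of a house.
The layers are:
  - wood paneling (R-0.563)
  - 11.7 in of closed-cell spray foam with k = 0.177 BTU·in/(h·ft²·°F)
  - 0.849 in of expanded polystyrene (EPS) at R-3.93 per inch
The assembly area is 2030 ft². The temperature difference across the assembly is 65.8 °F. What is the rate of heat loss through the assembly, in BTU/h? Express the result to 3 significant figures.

11.7/0.177 = 66.1
0.849 × 3.93 = 3.337
R_total = 0.563 + 66.1 + 3.337 = 70 ft²·°F·h/BTU
Q = A·ΔT/R = 2030 × 65.8 / 70 = 1908 BTU/h

1910 BTU/h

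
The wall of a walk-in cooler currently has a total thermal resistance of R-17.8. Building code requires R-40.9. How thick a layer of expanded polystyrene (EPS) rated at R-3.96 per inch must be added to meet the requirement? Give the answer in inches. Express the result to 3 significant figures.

ΔR = 40.9 − 17.8 = 23.1 ft²·°F·h/BTU
L = ΔR / (R/in) = 23.1/3.96 = 5.833 in

5.83 in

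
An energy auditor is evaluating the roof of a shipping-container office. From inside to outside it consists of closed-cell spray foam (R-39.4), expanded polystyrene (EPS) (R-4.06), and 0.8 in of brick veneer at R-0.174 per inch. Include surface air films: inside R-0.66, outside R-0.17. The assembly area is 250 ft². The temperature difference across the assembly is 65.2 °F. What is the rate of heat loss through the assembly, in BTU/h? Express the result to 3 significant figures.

0.8 × 0.174 = 0.1392
R_total = 0.66 + 39.4 + 4.06 + 0.1392 + 0.17 = 44.43 ft²·°F·h/BTU
Q = A·ΔT/R = 250 × 65.2 / 44.43 = 366.9 BTU/h

367 BTU/h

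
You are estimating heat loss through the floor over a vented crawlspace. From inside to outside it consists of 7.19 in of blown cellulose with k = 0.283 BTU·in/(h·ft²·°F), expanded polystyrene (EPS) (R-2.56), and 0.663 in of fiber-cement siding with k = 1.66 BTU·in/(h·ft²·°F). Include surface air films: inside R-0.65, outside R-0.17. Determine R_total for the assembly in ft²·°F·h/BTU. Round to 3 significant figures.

29.2 ft²·°F·h/BTU

7.19/0.283 = 25.41
0.663/1.66 = 0.3994
R_total = 0.65 + 25.41 + 2.56 + 0.3994 + 0.17 = 29.19 ft²·°F·h/BTU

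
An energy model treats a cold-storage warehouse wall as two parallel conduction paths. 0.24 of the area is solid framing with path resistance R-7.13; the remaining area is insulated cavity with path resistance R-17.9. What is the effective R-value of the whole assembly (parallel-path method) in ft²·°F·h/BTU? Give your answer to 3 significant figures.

13.1 ft²·°F·h/BTU

U_eff = 0.76/17.9 + 0.24/7.13 = 0.04246 + 0.03366 = 0.07612
R_eff = 1/U_eff = 13.14 ft²·°F·h/BTU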